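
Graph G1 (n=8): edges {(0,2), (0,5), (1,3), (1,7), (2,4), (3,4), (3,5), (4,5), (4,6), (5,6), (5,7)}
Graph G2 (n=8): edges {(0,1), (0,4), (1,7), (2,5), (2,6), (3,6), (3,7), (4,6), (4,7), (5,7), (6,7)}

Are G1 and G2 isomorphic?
Yes, isomorphic

The graphs are isomorphic.
One valid mapping φ: V(G1) → V(G2): 0→5, 1→0, 2→2, 3→4, 4→6, 5→7, 6→3, 7→1

Verify φ preserves adjacency — for each edge of G1, its image is an edge of G2:
  (0,2) → (φ(0),φ(2)) = (2,5) ∈ E(G2) ✓
  (0,5) → (φ(0),φ(5)) = (5,7) ∈ E(G2) ✓
  (1,3) → (φ(1),φ(3)) = (0,4) ∈ E(G2) ✓
  (1,7) → (φ(1),φ(7)) = (0,1) ∈ E(G2) ✓
  (2,4) → (φ(2),φ(4)) = (2,6) ∈ E(G2) ✓
  (3,4) → (φ(3),φ(4)) = (4,6) ∈ E(G2) ✓
  (3,5) → (φ(3),φ(5)) = (4,7) ∈ E(G2) ✓
  (4,5) → (φ(4),φ(5)) = (6,7) ∈ E(G2) ✓
  (4,6) → (φ(4),φ(6)) = (3,6) ∈ E(G2) ✓
  (5,6) → (φ(5),φ(6)) = (3,7) ∈ E(G2) ✓
  (5,7) → (φ(5),φ(7)) = (1,7) ∈ E(G2) ✓
All 11 edges of G1 map to edges of G2, and |E(G1)| = |E(G2)| = 11, so φ is a bijection on edges as well as vertices. Hence G1 ≅ G2.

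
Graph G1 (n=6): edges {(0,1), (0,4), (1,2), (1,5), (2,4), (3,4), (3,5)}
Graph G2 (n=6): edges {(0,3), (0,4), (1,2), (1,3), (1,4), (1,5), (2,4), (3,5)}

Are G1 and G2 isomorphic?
No, not isomorphic

The graphs are NOT isomorphic.

Degrees in G1: deg(0)=2, deg(1)=3, deg(2)=2, deg(3)=2, deg(4)=3, deg(5)=2.
Sorted degree sequence of G1: [3, 3, 2, 2, 2, 2].
Degrees in G2: deg(0)=2, deg(1)=4, deg(2)=2, deg(3)=3, deg(4)=3, deg(5)=2.
Sorted degree sequence of G2: [4, 3, 3, 2, 2, 2].
The (sorted) degree sequence is an isomorphism invariant, so since G1 and G2 have different degree sequences they cannot be isomorphic.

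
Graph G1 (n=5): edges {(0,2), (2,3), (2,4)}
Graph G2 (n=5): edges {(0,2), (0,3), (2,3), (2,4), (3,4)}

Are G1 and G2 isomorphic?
No, not isomorphic

The graphs are NOT isomorphic.

Counting edges: G1 has 3 edge(s); G2 has 5 edge(s).
Edge count is an isomorphism invariant (a bijection on vertices induces a bijection on edges), so differing edge counts rule out isomorphism.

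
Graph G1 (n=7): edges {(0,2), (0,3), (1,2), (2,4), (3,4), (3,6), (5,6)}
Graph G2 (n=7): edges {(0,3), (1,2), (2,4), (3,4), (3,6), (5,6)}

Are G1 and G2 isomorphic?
No, not isomorphic

The graphs are NOT isomorphic.

Counting edges: G1 has 7 edge(s); G2 has 6 edge(s).
Edge count is an isomorphism invariant (a bijection on vertices induces a bijection on edges), so differing edge counts rule out isomorphism.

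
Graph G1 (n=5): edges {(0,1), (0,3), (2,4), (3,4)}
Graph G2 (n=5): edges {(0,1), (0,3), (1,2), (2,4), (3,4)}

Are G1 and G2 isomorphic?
No, not isomorphic

The graphs are NOT isomorphic.

Counting edges: G1 has 4 edge(s); G2 has 5 edge(s).
Edge count is an isomorphism invariant (a bijection on vertices induces a bijection on edges), so differing edge counts rule out isomorphism.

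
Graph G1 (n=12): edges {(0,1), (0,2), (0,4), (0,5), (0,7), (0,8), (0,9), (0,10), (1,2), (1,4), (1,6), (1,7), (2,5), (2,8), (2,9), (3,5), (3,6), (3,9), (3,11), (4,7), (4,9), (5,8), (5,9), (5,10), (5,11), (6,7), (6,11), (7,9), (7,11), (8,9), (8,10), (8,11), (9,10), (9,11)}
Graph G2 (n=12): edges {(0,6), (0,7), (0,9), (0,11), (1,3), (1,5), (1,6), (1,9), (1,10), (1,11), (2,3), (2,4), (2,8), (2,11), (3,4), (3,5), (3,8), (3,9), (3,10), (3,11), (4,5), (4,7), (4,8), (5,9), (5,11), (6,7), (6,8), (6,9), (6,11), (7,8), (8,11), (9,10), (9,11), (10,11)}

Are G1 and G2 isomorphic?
Yes, isomorphic

The graphs are isomorphic.
One valid mapping φ: V(G1) → V(G2): 0→3, 1→4, 2→5, 3→0, 4→2, 5→9, 6→7, 7→8, 8→1, 9→11, 10→10, 11→6

Verify φ preserves adjacency — for each edge of G1, its image is an edge of G2:
  (0,1) → (φ(0),φ(1)) = (3,4) ∈ E(G2) ✓
  (0,2) → (φ(0),φ(2)) = (3,5) ∈ E(G2) ✓
  (0,4) → (φ(0),φ(4)) = (2,3) ∈ E(G2) ✓
  (0,5) → (φ(0),φ(5)) = (3,9) ∈ E(G2) ✓
  (0,7) → (φ(0),φ(7)) = (3,8) ∈ E(G2) ✓
  (0,8) → (φ(0),φ(8)) = (1,3) ∈ E(G2) ✓
  (0,9) → (φ(0),φ(9)) = (3,11) ∈ E(G2) ✓
  (0,10) → (φ(0),φ(10)) = (3,10) ∈ E(G2) ✓
  (1,2) → (φ(1),φ(2)) = (4,5) ∈ E(G2) ✓
  (1,4) → (φ(1),φ(4)) = (2,4) ∈ E(G2) ✓
  (1,6) → (φ(1),φ(6)) = (4,7) ∈ E(G2) ✓
  (1,7) → (φ(1),φ(7)) = (4,8) ∈ E(G2) ✓
  (2,5) → (φ(2),φ(5)) = (5,9) ∈ E(G2) ✓
  (2,8) → (φ(2),φ(8)) = (1,5) ∈ E(G2) ✓
  (2,9) → (φ(2),φ(9)) = (5,11) ∈ E(G2) ✓
  (3,5) → (φ(3),φ(5)) = (0,9) ∈ E(G2) ✓
  (3,6) → (φ(3),φ(6)) = (0,7) ∈ E(G2) ✓
  (3,9) → (φ(3),φ(9)) = (0,11) ∈ E(G2) ✓
  (3,11) → (φ(3),φ(11)) = (0,6) ∈ E(G2) ✓
  (4,7) → (φ(4),φ(7)) = (2,8) ∈ E(G2) ✓
  (4,9) → (φ(4),φ(9)) = (2,11) ∈ E(G2) ✓
  (5,8) → (φ(5),φ(8)) = (1,9) ∈ E(G2) ✓
  (5,9) → (φ(5),φ(9)) = (9,11) ∈ E(G2) ✓
  (5,10) → (φ(5),φ(10)) = (9,10) ∈ E(G2) ✓
  (5,11) → (φ(5),φ(11)) = (6,9) ∈ E(G2) ✓
  (6,7) → (φ(6),φ(7)) = (7,8) ∈ E(G2) ✓
  (6,11) → (φ(6),φ(11)) = (6,7) ∈ E(G2) ✓
  (7,9) → (φ(7),φ(9)) = (8,11) ∈ E(G2) ✓
  (7,11) → (φ(7),φ(11)) = (6,8) ∈ E(G2) ✓
  (8,9) → (φ(8),φ(9)) = (1,11) ∈ E(G2) ✓
  (8,10) → (φ(8),φ(10)) = (1,10) ∈ E(G2) ✓
  (8,11) → (φ(8),φ(11)) = (1,6) ∈ E(G2) ✓
  (9,10) → (φ(9),φ(10)) = (10,11) ∈ E(G2) ✓
  (9,11) → (φ(9),φ(11)) = (6,11) ∈ E(G2) ✓
All 34 edges of G1 map to edges of G2, and |E(G1)| = |E(G2)| = 34, so φ is a bijection on edges as well as vertices. Hence G1 ≅ G2.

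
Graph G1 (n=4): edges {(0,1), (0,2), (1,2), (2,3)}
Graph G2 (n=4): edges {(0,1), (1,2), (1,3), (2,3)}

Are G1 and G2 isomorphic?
Yes, isomorphic

The graphs are isomorphic.
One valid mapping φ: V(G1) → V(G2): 0→2, 1→3, 2→1, 3→0

Verify φ preserves adjacency — for each edge of G1, its image is an edge of G2:
  (0,1) → (φ(0),φ(1)) = (2,3) ∈ E(G2) ✓
  (0,2) → (φ(0),φ(2)) = (1,2) ∈ E(G2) ✓
  (1,2) → (φ(1),φ(2)) = (1,3) ∈ E(G2) ✓
  (2,3) → (φ(2),φ(3)) = (0,1) ∈ E(G2) ✓
All 4 edges of G1 map to edges of G2, and |E(G1)| = |E(G2)| = 4, so φ is a bijection on edges as well as vertices. Hence G1 ≅ G2.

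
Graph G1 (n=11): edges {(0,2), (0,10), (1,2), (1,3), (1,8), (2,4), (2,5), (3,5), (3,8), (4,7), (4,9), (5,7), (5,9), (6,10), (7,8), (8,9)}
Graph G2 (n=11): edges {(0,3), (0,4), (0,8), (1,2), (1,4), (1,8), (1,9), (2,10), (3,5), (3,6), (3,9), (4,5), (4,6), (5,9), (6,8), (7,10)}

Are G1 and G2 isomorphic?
Yes, isomorphic

The graphs are isomorphic.
One valid mapping φ: V(G1) → V(G2): 0→2, 1→9, 2→1, 3→5, 4→8, 5→4, 6→7, 7→6, 8→3, 9→0, 10→10

Verify φ preserves adjacency — for each edge of G1, its image is an edge of G2:
  (0,2) → (φ(0),φ(2)) = (1,2) ∈ E(G2) ✓
  (0,10) → (φ(0),φ(10)) = (2,10) ∈ E(G2) ✓
  (1,2) → (φ(1),φ(2)) = (1,9) ∈ E(G2) ✓
  (1,3) → (φ(1),φ(3)) = (5,9) ∈ E(G2) ✓
  (1,8) → (φ(1),φ(8)) = (3,9) ∈ E(G2) ✓
  (2,4) → (φ(2),φ(4)) = (1,8) ∈ E(G2) ✓
  (2,5) → (φ(2),φ(5)) = (1,4) ∈ E(G2) ✓
  (3,5) → (φ(3),φ(5)) = (4,5) ∈ E(G2) ✓
  (3,8) → (φ(3),φ(8)) = (3,5) ∈ E(G2) ✓
  (4,7) → (φ(4),φ(7)) = (6,8) ∈ E(G2) ✓
  (4,9) → (φ(4),φ(9)) = (0,8) ∈ E(G2) ✓
  (5,7) → (φ(5),φ(7)) = (4,6) ∈ E(G2) ✓
  (5,9) → (φ(5),φ(9)) = (0,4) ∈ E(G2) ✓
  (6,10) → (φ(6),φ(10)) = (7,10) ∈ E(G2) ✓
  (7,8) → (φ(7),φ(8)) = (3,6) ∈ E(G2) ✓
  (8,9) → (φ(8),φ(9)) = (0,3) ∈ E(G2) ✓
All 16 edges of G1 map to edges of G2, and |E(G1)| = |E(G2)| = 16, so φ is a bijection on edges as well as vertices. Hence G1 ≅ G2.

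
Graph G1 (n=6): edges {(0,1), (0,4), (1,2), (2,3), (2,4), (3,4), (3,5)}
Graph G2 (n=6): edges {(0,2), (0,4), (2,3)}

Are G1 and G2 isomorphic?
No, not isomorphic

The graphs are NOT isomorphic.

Connected components of G1: 1 component(s) with vertex sets [[0, 1, 2, 3, 4, 5]], sizes [6].
Connected components of G2: 3 component(s) with vertex sets [[1], [5], [0, 2, 3, 4]], sizes [1, 1, 4].
The number of connected components (and the multiset of component sizes) is an isomorphism invariant — an isomorphism maps each component of G1 bijectively onto a component of G2. Since G1 has 1 component(s) and G2 has 3, they cannot be isomorphic.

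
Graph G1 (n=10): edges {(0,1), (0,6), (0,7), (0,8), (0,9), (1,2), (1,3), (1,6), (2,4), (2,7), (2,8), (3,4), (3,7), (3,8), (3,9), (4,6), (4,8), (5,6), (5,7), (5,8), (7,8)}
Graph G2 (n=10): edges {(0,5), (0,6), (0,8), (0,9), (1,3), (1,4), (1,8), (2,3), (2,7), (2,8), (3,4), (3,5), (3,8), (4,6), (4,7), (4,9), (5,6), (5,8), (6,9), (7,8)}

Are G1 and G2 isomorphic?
No, not isomorphic

The graphs are NOT isomorphic.

Counting triangles (3-cliques): G1 has 7, G2 has 9.
Triangle count is an isomorphism invariant, so differing triangle counts rule out isomorphism.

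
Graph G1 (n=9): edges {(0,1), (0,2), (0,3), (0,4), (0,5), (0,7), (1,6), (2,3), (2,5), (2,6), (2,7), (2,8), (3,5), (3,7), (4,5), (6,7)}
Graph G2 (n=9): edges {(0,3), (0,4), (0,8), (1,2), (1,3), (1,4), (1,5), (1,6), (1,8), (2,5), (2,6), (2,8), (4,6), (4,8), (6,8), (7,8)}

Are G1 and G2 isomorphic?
Yes, isomorphic

The graphs are isomorphic.
One valid mapping φ: V(G1) → V(G2): 0→1, 1→3, 2→8, 3→6, 4→5, 5→2, 6→0, 7→4, 8→7

Verify φ preserves adjacency — for each edge of G1, its image is an edge of G2:
  (0,1) → (φ(0),φ(1)) = (1,3) ∈ E(G2) ✓
  (0,2) → (φ(0),φ(2)) = (1,8) ∈ E(G2) ✓
  (0,3) → (φ(0),φ(3)) = (1,6) ∈ E(G2) ✓
  (0,4) → (φ(0),φ(4)) = (1,5) ∈ E(G2) ✓
  (0,5) → (φ(0),φ(5)) = (1,2) ∈ E(G2) ✓
  (0,7) → (φ(0),φ(7)) = (1,4) ∈ E(G2) ✓
  (1,6) → (φ(1),φ(6)) = (0,3) ∈ E(G2) ✓
  (2,3) → (φ(2),φ(3)) = (6,8) ∈ E(G2) ✓
  (2,5) → (φ(2),φ(5)) = (2,8) ∈ E(G2) ✓
  (2,6) → (φ(2),φ(6)) = (0,8) ∈ E(G2) ✓
  (2,7) → (φ(2),φ(7)) = (4,8) ∈ E(G2) ✓
  (2,8) → (φ(2),φ(8)) = (7,8) ∈ E(G2) ✓
  (3,5) → (φ(3),φ(5)) = (2,6) ∈ E(G2) ✓
  (3,7) → (φ(3),φ(7)) = (4,6) ∈ E(G2) ✓
  (4,5) → (φ(4),φ(5)) = (2,5) ∈ E(G2) ✓
  (6,7) → (φ(6),φ(7)) = (0,4) ∈ E(G2) ✓
All 16 edges of G1 map to edges of G2, and |E(G1)| = |E(G2)| = 16, so φ is a bijection on edges as well as vertices. Hence G1 ≅ G2.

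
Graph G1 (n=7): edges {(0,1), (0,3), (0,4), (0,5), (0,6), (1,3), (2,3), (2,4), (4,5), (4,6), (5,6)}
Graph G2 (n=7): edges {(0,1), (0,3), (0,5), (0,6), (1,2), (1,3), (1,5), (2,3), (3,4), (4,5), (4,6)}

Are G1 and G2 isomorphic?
No, not isomorphic

The graphs are NOT isomorphic.

Degrees in G1: deg(0)=5, deg(1)=2, deg(2)=2, deg(3)=3, deg(4)=4, deg(5)=3, deg(6)=3.
Sorted degree sequence of G1: [5, 4, 3, 3, 3, 2, 2].
Degrees in G2: deg(0)=4, deg(1)=4, deg(2)=2, deg(3)=4, deg(4)=3, deg(5)=3, deg(6)=2.
Sorted degree sequence of G2: [4, 4, 4, 3, 3, 2, 2].
The (sorted) degree sequence is an isomorphism invariant, so since G1 and G2 have different degree sequences they cannot be isomorphic.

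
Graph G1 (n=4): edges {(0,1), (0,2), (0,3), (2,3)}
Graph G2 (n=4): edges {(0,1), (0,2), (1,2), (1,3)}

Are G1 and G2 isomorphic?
Yes, isomorphic

The graphs are isomorphic.
One valid mapping φ: V(G1) → V(G2): 0→1, 1→3, 2→0, 3→2

Verify φ preserves adjacency — for each edge of G1, its image is an edge of G2:
  (0,1) → (φ(0),φ(1)) = (1,3) ∈ E(G2) ✓
  (0,2) → (φ(0),φ(2)) = (0,1) ∈ E(G2) ✓
  (0,3) → (φ(0),φ(3)) = (1,2) ∈ E(G2) ✓
  (2,3) → (φ(2),φ(3)) = (0,2) ∈ E(G2) ✓
All 4 edges of G1 map to edges of G2, and |E(G1)| = |E(G2)| = 4, so φ is a bijection on edges as well as vertices. Hence G1 ≅ G2.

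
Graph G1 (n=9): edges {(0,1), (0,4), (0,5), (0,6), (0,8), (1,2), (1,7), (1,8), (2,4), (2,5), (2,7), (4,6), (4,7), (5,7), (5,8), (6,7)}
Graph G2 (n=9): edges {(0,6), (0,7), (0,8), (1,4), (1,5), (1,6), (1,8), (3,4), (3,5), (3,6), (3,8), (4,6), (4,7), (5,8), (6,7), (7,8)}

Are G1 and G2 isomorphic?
Yes, isomorphic

The graphs are isomorphic.
One valid mapping φ: V(G1) → V(G2): 0→8, 1→1, 2→4, 3→2, 4→7, 5→3, 6→0, 7→6, 8→5

Verify φ preserves adjacency — for each edge of G1, its image is an edge of G2:
  (0,1) → (φ(0),φ(1)) = (1,8) ∈ E(G2) ✓
  (0,4) → (φ(0),φ(4)) = (7,8) ∈ E(G2) ✓
  (0,5) → (φ(0),φ(5)) = (3,8) ∈ E(G2) ✓
  (0,6) → (φ(0),φ(6)) = (0,8) ∈ E(G2) ✓
  (0,8) → (φ(0),φ(8)) = (5,8) ∈ E(G2) ✓
  (1,2) → (φ(1),φ(2)) = (1,4) ∈ E(G2) ✓
  (1,7) → (φ(1),φ(7)) = (1,6) ∈ E(G2) ✓
  (1,8) → (φ(1),φ(8)) = (1,5) ∈ E(G2) ✓
  (2,4) → (φ(2),φ(4)) = (4,7) ∈ E(G2) ✓
  (2,5) → (φ(2),φ(5)) = (3,4) ∈ E(G2) ✓
  (2,7) → (φ(2),φ(7)) = (4,6) ∈ E(G2) ✓
  (4,6) → (φ(4),φ(6)) = (0,7) ∈ E(G2) ✓
  (4,7) → (φ(4),φ(7)) = (6,7) ∈ E(G2) ✓
  (5,7) → (φ(5),φ(7)) = (3,6) ∈ E(G2) ✓
  (5,8) → (φ(5),φ(8)) = (3,5) ∈ E(G2) ✓
  (6,7) → (φ(6),φ(7)) = (0,6) ∈ E(G2) ✓
All 16 edges of G1 map to edges of G2, and |E(G1)| = |E(G2)| = 16, so φ is a bijection on edges as well as vertices. Hence G1 ≅ G2.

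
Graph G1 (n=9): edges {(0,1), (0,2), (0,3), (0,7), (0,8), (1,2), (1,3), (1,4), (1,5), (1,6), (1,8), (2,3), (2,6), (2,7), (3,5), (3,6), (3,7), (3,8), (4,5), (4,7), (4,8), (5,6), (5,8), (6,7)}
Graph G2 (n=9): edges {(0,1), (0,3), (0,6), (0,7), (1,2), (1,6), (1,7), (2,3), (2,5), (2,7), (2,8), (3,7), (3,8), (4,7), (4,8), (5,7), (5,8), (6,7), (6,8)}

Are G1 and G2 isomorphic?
No, not isomorphic

The graphs are NOT isomorphic.

Degrees in G1: deg(0)=5, deg(1)=7, deg(2)=5, deg(3)=7, deg(4)=4, deg(5)=5, deg(6)=5, deg(7)=5, deg(8)=5.
Sorted degree sequence of G1: [7, 7, 5, 5, 5, 5, 5, 5, 4].
Degrees in G2: deg(0)=4, deg(1)=4, deg(2)=5, deg(3)=4, deg(4)=2, deg(5)=3, deg(6)=4, deg(7)=7, deg(8)=5.
Sorted degree sequence of G2: [7, 5, 5, 4, 4, 4, 4, 3, 2].
The (sorted) degree sequence is an isomorphism invariant, so since G1 and G2 have different degree sequences they cannot be isomorphic.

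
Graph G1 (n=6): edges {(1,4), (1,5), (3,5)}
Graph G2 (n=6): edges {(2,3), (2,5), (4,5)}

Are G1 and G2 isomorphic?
Yes, isomorphic

The graphs are isomorphic.
One valid mapping φ: V(G1) → V(G2): 0→1, 1→5, 2→0, 3→3, 4→4, 5→2

Verify φ preserves adjacency — for each edge of G1, its image is an edge of G2:
  (1,4) → (φ(1),φ(4)) = (4,5) ∈ E(G2) ✓
  (1,5) → (φ(1),φ(5)) = (2,5) ∈ E(G2) ✓
  (3,5) → (φ(3),φ(5)) = (2,3) ∈ E(G2) ✓
All 3 edges of G1 map to edges of G2, and |E(G1)| = |E(G2)| = 3, so φ is a bijection on edges as well as vertices. Hence G1 ≅ G2.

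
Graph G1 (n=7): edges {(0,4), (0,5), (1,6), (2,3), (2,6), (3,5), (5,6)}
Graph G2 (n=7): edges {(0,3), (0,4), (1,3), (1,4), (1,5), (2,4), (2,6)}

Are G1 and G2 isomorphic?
Yes, isomorphic

The graphs are isomorphic.
One valid mapping φ: V(G1) → V(G2): 0→2, 1→5, 2→3, 3→0, 4→6, 5→4, 6→1

Verify φ preserves adjacency — for each edge of G1, its image is an edge of G2:
  (0,4) → (φ(0),φ(4)) = (2,6) ∈ E(G2) ✓
  (0,5) → (φ(0),φ(5)) = (2,4) ∈ E(G2) ✓
  (1,6) → (φ(1),φ(6)) = (1,5) ∈ E(G2) ✓
  (2,3) → (φ(2),φ(3)) = (0,3) ∈ E(G2) ✓
  (2,6) → (φ(2),φ(6)) = (1,3) ∈ E(G2) ✓
  (3,5) → (φ(3),φ(5)) = (0,4) ∈ E(G2) ✓
  (5,6) → (φ(5),φ(6)) = (1,4) ∈ E(G2) ✓
All 7 edges of G1 map to edges of G2, and |E(G1)| = |E(G2)| = 7, so φ is a bijection on edges as well as vertices. Hence G1 ≅ G2.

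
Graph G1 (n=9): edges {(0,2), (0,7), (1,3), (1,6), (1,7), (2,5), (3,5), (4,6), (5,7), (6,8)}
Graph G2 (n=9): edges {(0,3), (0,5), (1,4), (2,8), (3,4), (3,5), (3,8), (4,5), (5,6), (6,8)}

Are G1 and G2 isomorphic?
No, not isomorphic

The graphs are NOT isomorphic.

Connected components of G1: 1 component(s) with vertex sets [[0, 1, 2, 3, 4, 5, 6, 7, 8]], sizes [9].
Connected components of G2: 2 component(s) with vertex sets [[7], [0, 1, 2, 3, 4, 5, 6, 8]], sizes [1, 8].
The number of connected components (and the multiset of component sizes) is an isomorphism invariant — an isomorphism maps each component of G1 bijectively onto a component of G2. Since G1 has 1 component(s) and G2 has 2, they cannot be isomorphic.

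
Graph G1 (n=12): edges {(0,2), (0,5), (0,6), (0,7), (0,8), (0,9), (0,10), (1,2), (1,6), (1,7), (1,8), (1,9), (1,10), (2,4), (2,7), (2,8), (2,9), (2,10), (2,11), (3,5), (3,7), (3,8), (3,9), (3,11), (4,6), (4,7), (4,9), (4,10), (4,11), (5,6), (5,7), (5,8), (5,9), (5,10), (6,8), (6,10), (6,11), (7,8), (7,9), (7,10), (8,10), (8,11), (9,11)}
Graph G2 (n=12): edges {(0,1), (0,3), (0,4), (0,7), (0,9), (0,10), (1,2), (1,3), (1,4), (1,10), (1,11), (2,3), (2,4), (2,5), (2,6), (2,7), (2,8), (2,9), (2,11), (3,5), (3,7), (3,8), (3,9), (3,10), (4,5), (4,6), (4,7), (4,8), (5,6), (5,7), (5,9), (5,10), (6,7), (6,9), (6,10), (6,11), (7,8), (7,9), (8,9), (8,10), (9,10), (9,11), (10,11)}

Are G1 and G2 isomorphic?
Yes, isomorphic

The graphs are isomorphic.
One valid mapping φ: V(G1) → V(G2): 0→5, 1→8, 2→3, 3→11, 4→0, 5→6, 6→4, 7→9, 8→2, 9→10, 10→7, 11→1

Verify φ preserves adjacency — for each edge of G1, its image is an edge of G2:
  (0,2) → (φ(0),φ(2)) = (3,5) ∈ E(G2) ✓
  (0,5) → (φ(0),φ(5)) = (5,6) ∈ E(G2) ✓
  (0,6) → (φ(0),φ(6)) = (4,5) ∈ E(G2) ✓
  (0,7) → (φ(0),φ(7)) = (5,9) ∈ E(G2) ✓
  (0,8) → (φ(0),φ(8)) = (2,5) ∈ E(G2) ✓
  (0,9) → (φ(0),φ(9)) = (5,10) ∈ E(G2) ✓
  (0,10) → (φ(0),φ(10)) = (5,7) ∈ E(G2) ✓
  (1,2) → (φ(1),φ(2)) = (3,8) ∈ E(G2) ✓
  (1,6) → (φ(1),φ(6)) = (4,8) ∈ E(G2) ✓
  (1,7) → (φ(1),φ(7)) = (8,9) ∈ E(G2) ✓
  (1,8) → (φ(1),φ(8)) = (2,8) ∈ E(G2) ✓
  (1,9) → (φ(1),φ(9)) = (8,10) ∈ E(G2) ✓
  (1,10) → (φ(1),φ(10)) = (7,8) ∈ E(G2) ✓
  (2,4) → (φ(2),φ(4)) = (0,3) ∈ E(G2) ✓
  (2,7) → (φ(2),φ(7)) = (3,9) ∈ E(G2) ✓
  (2,8) → (φ(2),φ(8)) = (2,3) ∈ E(G2) ✓
  (2,9) → (φ(2),φ(9)) = (3,10) ∈ E(G2) ✓
  (2,10) → (φ(2),φ(10)) = (3,7) ∈ E(G2) ✓
  (2,11) → (φ(2),φ(11)) = (1,3) ∈ E(G2) ✓
  (3,5) → (φ(3),φ(5)) = (6,11) ∈ E(G2) ✓
  (3,7) → (φ(3),φ(7)) = (9,11) ∈ E(G2) ✓
  (3,8) → (φ(3),φ(8)) = (2,11) ∈ E(G2) ✓
  (3,9) → (φ(3),φ(9)) = (10,11) ∈ E(G2) ✓
  (3,11) → (φ(3),φ(11)) = (1,11) ∈ E(G2) ✓
  (4,6) → (φ(4),φ(6)) = (0,4) ∈ E(G2) ✓
  (4,7) → (φ(4),φ(7)) = (0,9) ∈ E(G2) ✓
  (4,9) → (φ(4),φ(9)) = (0,10) ∈ E(G2) ✓
  (4,10) → (φ(4),φ(10)) = (0,7) ∈ E(G2) ✓
  (4,11) → (φ(4),φ(11)) = (0,1) ∈ E(G2) ✓
  (5,6) → (φ(5),φ(6)) = (4,6) ∈ E(G2) ✓
  (5,7) → (φ(5),φ(7)) = (6,9) ∈ E(G2) ✓
  (5,8) → (φ(5),φ(8)) = (2,6) ∈ E(G2) ✓
  (5,9) → (φ(5),φ(9)) = (6,10) ∈ E(G2) ✓
  (5,10) → (φ(5),φ(10)) = (6,7) ∈ E(G2) ✓
  (6,8) → (φ(6),φ(8)) = (2,4) ∈ E(G2) ✓
  (6,10) → (φ(6),φ(10)) = (4,7) ∈ E(G2) ✓
  (6,11) → (φ(6),φ(11)) = (1,4) ∈ E(G2) ✓
  (7,8) → (φ(7),φ(8)) = (2,9) ∈ E(G2) ✓
  (7,9) → (φ(7),φ(9)) = (9,10) ∈ E(G2) ✓
  (7,10) → (φ(7),φ(10)) = (7,9) ∈ E(G2) ✓
  (8,10) → (φ(8),φ(10)) = (2,7) ∈ E(G2) ✓
  (8,11) → (φ(8),φ(11)) = (1,2) ∈ E(G2) ✓
  (9,11) → (φ(9),φ(11)) = (1,10) ∈ E(G2) ✓
All 43 edges of G1 map to edges of G2, and |E(G1)| = |E(G2)| = 43, so φ is a bijection on edges as well as vertices. Hence G1 ≅ G2.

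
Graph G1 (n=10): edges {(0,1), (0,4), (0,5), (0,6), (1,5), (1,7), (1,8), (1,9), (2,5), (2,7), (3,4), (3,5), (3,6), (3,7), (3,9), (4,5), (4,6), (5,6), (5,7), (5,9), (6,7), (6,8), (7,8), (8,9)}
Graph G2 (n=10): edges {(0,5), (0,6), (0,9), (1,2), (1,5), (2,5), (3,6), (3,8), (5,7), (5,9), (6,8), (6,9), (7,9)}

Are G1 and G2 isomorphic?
No, not isomorphic

The graphs are NOT isomorphic.

Connected components of G1: 1 component(s) with vertex sets [[0, 1, 2, 3, 4, 5, 6, 7, 8, 9]], sizes [10].
Connected components of G2: 2 component(s) with vertex sets [[4], [0, 1, 2, 3, 5, 6, 7, 8, 9]], sizes [1, 9].
The number of connected components (and the multiset of component sizes) is an isomorphism invariant — an isomorphism maps each component of G1 bijectively onto a component of G2. Since G1 has 1 component(s) and G2 has 2, they cannot be isomorphic.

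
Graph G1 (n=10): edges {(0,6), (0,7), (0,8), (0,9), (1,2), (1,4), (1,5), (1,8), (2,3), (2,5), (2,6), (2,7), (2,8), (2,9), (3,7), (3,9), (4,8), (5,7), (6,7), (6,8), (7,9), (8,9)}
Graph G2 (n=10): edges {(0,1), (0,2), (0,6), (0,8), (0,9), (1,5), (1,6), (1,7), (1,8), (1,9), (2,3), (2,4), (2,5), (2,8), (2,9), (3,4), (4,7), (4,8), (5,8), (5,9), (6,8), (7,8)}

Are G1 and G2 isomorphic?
Yes, isomorphic

The graphs are isomorphic.
One valid mapping φ: V(G1) → V(G2): 0→9, 1→4, 2→8, 3→6, 4→3, 5→7, 6→5, 7→1, 8→2, 9→0

Verify φ preserves adjacency — for each edge of G1, its image is an edge of G2:
  (0,6) → (φ(0),φ(6)) = (5,9) ∈ E(G2) ✓
  (0,7) → (φ(0),φ(7)) = (1,9) ∈ E(G2) ✓
  (0,8) → (φ(0),φ(8)) = (2,9) ∈ E(G2) ✓
  (0,9) → (φ(0),φ(9)) = (0,9) ∈ E(G2) ✓
  (1,2) → (φ(1),φ(2)) = (4,8) ∈ E(G2) ✓
  (1,4) → (φ(1),φ(4)) = (3,4) ∈ E(G2) ✓
  (1,5) → (φ(1),φ(5)) = (4,7) ∈ E(G2) ✓
  (1,8) → (φ(1),φ(8)) = (2,4) ∈ E(G2) ✓
  (2,3) → (φ(2),φ(3)) = (6,8) ∈ E(G2) ✓
  (2,5) → (φ(2),φ(5)) = (7,8) ∈ E(G2) ✓
  (2,6) → (φ(2),φ(6)) = (5,8) ∈ E(G2) ✓
  (2,7) → (φ(2),φ(7)) = (1,8) ∈ E(G2) ✓
  (2,8) → (φ(2),φ(8)) = (2,8) ∈ E(G2) ✓
  (2,9) → (φ(2),φ(9)) = (0,8) ∈ E(G2) ✓
  (3,7) → (φ(3),φ(7)) = (1,6) ∈ E(G2) ✓
  (3,9) → (φ(3),φ(9)) = (0,6) ∈ E(G2) ✓
  (4,8) → (φ(4),φ(8)) = (2,3) ∈ E(G2) ✓
  (5,7) → (φ(5),φ(7)) = (1,7) ∈ E(G2) ✓
  (6,7) → (φ(6),φ(7)) = (1,5) ∈ E(G2) ✓
  (6,8) → (φ(6),φ(8)) = (2,5) ∈ E(G2) ✓
  (7,9) → (φ(7),φ(9)) = (0,1) ∈ E(G2) ✓
  (8,9) → (φ(8),φ(9)) = (0,2) ∈ E(G2) ✓
All 22 edges of G1 map to edges of G2, and |E(G1)| = |E(G2)| = 22, so φ is a bijection on edges as well as vertices. Hence G1 ≅ G2.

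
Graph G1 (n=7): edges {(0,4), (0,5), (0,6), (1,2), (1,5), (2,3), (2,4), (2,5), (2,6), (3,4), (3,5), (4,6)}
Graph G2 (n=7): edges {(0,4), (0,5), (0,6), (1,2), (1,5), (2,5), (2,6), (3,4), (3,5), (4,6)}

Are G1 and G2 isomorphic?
No, not isomorphic

The graphs are NOT isomorphic.

Counting edges: G1 has 12 edge(s); G2 has 10 edge(s).
Edge count is an isomorphism invariant (a bijection on vertices induces a bijection on edges), so differing edge counts rule out isomorphism.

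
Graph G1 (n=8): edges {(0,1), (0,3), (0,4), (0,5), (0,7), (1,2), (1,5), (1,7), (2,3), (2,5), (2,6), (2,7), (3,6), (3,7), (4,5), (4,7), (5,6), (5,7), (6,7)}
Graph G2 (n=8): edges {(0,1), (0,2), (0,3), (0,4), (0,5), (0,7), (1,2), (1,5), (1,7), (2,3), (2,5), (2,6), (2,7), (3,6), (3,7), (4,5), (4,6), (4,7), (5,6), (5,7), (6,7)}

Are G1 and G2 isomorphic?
No, not isomorphic

The graphs are NOT isomorphic.

Counting edges: G1 has 19 edge(s); G2 has 21 edge(s).
Edge count is an isomorphism invariant (a bijection on vertices induces a bijection on edges), so differing edge counts rule out isomorphism.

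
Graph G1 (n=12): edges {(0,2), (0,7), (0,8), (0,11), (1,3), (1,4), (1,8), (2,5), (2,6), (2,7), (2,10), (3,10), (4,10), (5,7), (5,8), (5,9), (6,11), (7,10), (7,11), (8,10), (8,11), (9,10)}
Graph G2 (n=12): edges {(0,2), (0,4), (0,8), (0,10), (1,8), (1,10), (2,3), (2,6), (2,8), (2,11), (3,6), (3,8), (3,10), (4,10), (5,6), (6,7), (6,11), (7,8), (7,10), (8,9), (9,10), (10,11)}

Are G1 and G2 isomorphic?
No, not isomorphic

The graphs are NOT isomorphic.

Degrees in G1: deg(0)=4, deg(1)=3, deg(2)=5, deg(3)=2, deg(4)=2, deg(5)=4, deg(6)=2, deg(7)=5, deg(8)=5, deg(9)=2, deg(10)=6, deg(11)=4.
Sorted degree sequence of G1: [6, 5, 5, 5, 4, 4, 4, 3, 2, 2, 2, 2].
Degrees in G2: deg(0)=4, deg(1)=2, deg(2)=5, deg(3)=4, deg(4)=2, deg(5)=1, deg(6)=5, deg(7)=3, deg(8)=6, deg(9)=2, deg(10)=7, deg(11)=3.
Sorted degree sequence of G2: [7, 6, 5, 5, 4, 4, 3, 3, 2, 2, 2, 1].
The (sorted) degree sequence is an isomorphism invariant, so since G1 and G2 have different degree sequences they cannot be isomorphic.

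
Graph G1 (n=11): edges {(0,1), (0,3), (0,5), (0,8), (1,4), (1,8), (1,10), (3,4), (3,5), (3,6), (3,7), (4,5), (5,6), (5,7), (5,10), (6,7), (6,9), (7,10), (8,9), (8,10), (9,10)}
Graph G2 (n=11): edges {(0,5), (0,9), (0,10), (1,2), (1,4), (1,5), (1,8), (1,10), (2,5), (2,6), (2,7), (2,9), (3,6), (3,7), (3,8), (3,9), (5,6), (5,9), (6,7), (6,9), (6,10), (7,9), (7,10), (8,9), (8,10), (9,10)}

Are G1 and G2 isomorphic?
No, not isomorphic

The graphs are NOT isomorphic.

Degrees in G1: deg(0)=4, deg(1)=4, deg(2)=0, deg(3)=5, deg(4)=3, deg(5)=6, deg(6)=4, deg(7)=4, deg(8)=4, deg(9)=3, deg(10)=5.
Sorted degree sequence of G1: [6, 5, 5, 4, 4, 4, 4, 4, 3, 3, 0].
Degrees in G2: deg(0)=3, deg(1)=5, deg(2)=5, deg(3)=4, deg(4)=1, deg(5)=5, deg(6)=6, deg(7)=5, deg(8)=4, deg(9)=8, deg(10)=6.
Sorted degree sequence of G2: [8, 6, 6, 5, 5, 5, 5, 4, 4, 3, 1].
The (sorted) degree sequence is an isomorphism invariant, so since G1 and G2 have different degree sequences they cannot be isomorphic.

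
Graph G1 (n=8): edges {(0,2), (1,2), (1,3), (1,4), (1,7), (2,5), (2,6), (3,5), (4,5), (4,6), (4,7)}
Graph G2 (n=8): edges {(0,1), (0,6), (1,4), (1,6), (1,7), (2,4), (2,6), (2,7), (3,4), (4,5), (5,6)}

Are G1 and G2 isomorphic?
Yes, isomorphic

The graphs are isomorphic.
One valid mapping φ: V(G1) → V(G2): 0→3, 1→1, 2→4, 3→7, 4→6, 5→2, 6→5, 7→0

Verify φ preserves adjacency — for each edge of G1, its image is an edge of G2:
  (0,2) → (φ(0),φ(2)) = (3,4) ∈ E(G2) ✓
  (1,2) → (φ(1),φ(2)) = (1,4) ∈ E(G2) ✓
  (1,3) → (φ(1),φ(3)) = (1,7) ∈ E(G2) ✓
  (1,4) → (φ(1),φ(4)) = (1,6) ∈ E(G2) ✓
  (1,7) → (φ(1),φ(7)) = (0,1) ∈ E(G2) ✓
  (2,5) → (φ(2),φ(5)) = (2,4) ∈ E(G2) ✓
  (2,6) → (φ(2),φ(6)) = (4,5) ∈ E(G2) ✓
  (3,5) → (φ(3),φ(5)) = (2,7) ∈ E(G2) ✓
  (4,5) → (φ(4),φ(5)) = (2,6) ∈ E(G2) ✓
  (4,6) → (φ(4),φ(6)) = (5,6) ∈ E(G2) ✓
  (4,7) → (φ(4),φ(7)) = (0,6) ∈ E(G2) ✓
All 11 edges of G1 map to edges of G2, and |E(G1)| = |E(G2)| = 11, so φ is a bijection on edges as well as vertices. Hence G1 ≅ G2.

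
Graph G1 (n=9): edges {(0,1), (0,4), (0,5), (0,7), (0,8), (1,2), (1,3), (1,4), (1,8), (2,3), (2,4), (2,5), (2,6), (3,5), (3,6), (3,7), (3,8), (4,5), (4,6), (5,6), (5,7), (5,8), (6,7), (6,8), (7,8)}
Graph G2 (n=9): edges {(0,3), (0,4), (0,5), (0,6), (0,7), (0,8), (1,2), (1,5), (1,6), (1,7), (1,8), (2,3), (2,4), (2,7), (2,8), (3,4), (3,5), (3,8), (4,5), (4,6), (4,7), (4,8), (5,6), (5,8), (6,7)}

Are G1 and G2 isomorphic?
Yes, isomorphic

The graphs are isomorphic.
One valid mapping φ: V(G1) → V(G2): 0→2, 1→1, 2→6, 3→5, 4→7, 5→4, 6→0, 7→3, 8→8

Verify φ preserves adjacency — for each edge of G1, its image is an edge of G2:
  (0,1) → (φ(0),φ(1)) = (1,2) ∈ E(G2) ✓
  (0,4) → (φ(0),φ(4)) = (2,7) ∈ E(G2) ✓
  (0,5) → (φ(0),φ(5)) = (2,4) ∈ E(G2) ✓
  (0,7) → (φ(0),φ(7)) = (2,3) ∈ E(G2) ✓
  (0,8) → (φ(0),φ(8)) = (2,8) ∈ E(G2) ✓
  (1,2) → (φ(1),φ(2)) = (1,6) ∈ E(G2) ✓
  (1,3) → (φ(1),φ(3)) = (1,5) ∈ E(G2) ✓
  (1,4) → (φ(1),φ(4)) = (1,7) ∈ E(G2) ✓
  (1,8) → (φ(1),φ(8)) = (1,8) ∈ E(G2) ✓
  (2,3) → (φ(2),φ(3)) = (5,6) ∈ E(G2) ✓
  (2,4) → (φ(2),φ(4)) = (6,7) ∈ E(G2) ✓
  (2,5) → (φ(2),φ(5)) = (4,6) ∈ E(G2) ✓
  (2,6) → (φ(2),φ(6)) = (0,6) ∈ E(G2) ✓
  (3,5) → (φ(3),φ(5)) = (4,5) ∈ E(G2) ✓
  (3,6) → (φ(3),φ(6)) = (0,5) ∈ E(G2) ✓
  (3,7) → (φ(3),φ(7)) = (3,5) ∈ E(G2) ✓
  (3,8) → (φ(3),φ(8)) = (5,8) ∈ E(G2) ✓
  (4,5) → (φ(4),φ(5)) = (4,7) ∈ E(G2) ✓
  (4,6) → (φ(4),φ(6)) = (0,7) ∈ E(G2) ✓
  (5,6) → (φ(5),φ(6)) = (0,4) ∈ E(G2) ✓
  (5,7) → (φ(5),φ(7)) = (3,4) ∈ E(G2) ✓
  (5,8) → (φ(5),φ(8)) = (4,8) ∈ E(G2) ✓
  (6,7) → (φ(6),φ(7)) = (0,3) ∈ E(G2) ✓
  (6,8) → (φ(6),φ(8)) = (0,8) ∈ E(G2) ✓
  (7,8) → (φ(7),φ(8)) = (3,8) ∈ E(G2) ✓
All 25 edges of G1 map to edges of G2, and |E(G1)| = |E(G2)| = 25, so φ is a bijection on edges as well as vertices. Hence G1 ≅ G2.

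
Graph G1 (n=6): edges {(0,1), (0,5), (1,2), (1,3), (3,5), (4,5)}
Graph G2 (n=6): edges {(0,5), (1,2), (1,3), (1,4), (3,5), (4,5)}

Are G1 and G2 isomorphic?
Yes, isomorphic

The graphs are isomorphic.
One valid mapping φ: V(G1) → V(G2): 0→4, 1→5, 2→0, 3→3, 4→2, 5→1

Verify φ preserves adjacency — for each edge of G1, its image is an edge of G2:
  (0,1) → (φ(0),φ(1)) = (4,5) ∈ E(G2) ✓
  (0,5) → (φ(0),φ(5)) = (1,4) ∈ E(G2) ✓
  (1,2) → (φ(1),φ(2)) = (0,5) ∈ E(G2) ✓
  (1,3) → (φ(1),φ(3)) = (3,5) ∈ E(G2) ✓
  (3,5) → (φ(3),φ(5)) = (1,3) ∈ E(G2) ✓
  (4,5) → (φ(4),φ(5)) = (1,2) ∈ E(G2) ✓
All 6 edges of G1 map to edges of G2, and |E(G1)| = |E(G2)| = 6, so φ is a bijection on edges as well as vertices. Hence G1 ≅ G2.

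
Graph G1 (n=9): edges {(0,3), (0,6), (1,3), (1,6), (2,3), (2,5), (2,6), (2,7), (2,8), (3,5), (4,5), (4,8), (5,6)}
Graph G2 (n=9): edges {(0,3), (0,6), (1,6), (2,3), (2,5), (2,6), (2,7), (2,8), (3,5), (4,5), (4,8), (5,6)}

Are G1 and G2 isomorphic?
No, not isomorphic

The graphs are NOT isomorphic.

Counting edges: G1 has 13 edge(s); G2 has 12 edge(s).
Edge count is an isomorphism invariant (a bijection on vertices induces a bijection on edges), so differing edge counts rule out isomorphism.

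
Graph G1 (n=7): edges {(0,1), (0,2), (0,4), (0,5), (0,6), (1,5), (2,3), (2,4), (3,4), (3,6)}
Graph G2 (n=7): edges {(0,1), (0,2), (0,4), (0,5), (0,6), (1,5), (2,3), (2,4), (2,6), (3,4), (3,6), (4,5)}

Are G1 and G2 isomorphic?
No, not isomorphic

The graphs are NOT isomorphic.

Counting edges: G1 has 10 edge(s); G2 has 12 edge(s).
Edge count is an isomorphism invariant (a bijection on vertices induces a bijection on edges), so differing edge counts rule out isomorphism.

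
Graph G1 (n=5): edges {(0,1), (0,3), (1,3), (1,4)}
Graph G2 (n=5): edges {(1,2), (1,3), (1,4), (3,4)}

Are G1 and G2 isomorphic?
Yes, isomorphic

The graphs are isomorphic.
One valid mapping φ: V(G1) → V(G2): 0→3, 1→1, 2→0, 3→4, 4→2

Verify φ preserves adjacency — for each edge of G1, its image is an edge of G2:
  (0,1) → (φ(0),φ(1)) = (1,3) ∈ E(G2) ✓
  (0,3) → (φ(0),φ(3)) = (3,4) ∈ E(G2) ✓
  (1,3) → (φ(1),φ(3)) = (1,4) ∈ E(G2) ✓
  (1,4) → (φ(1),φ(4)) = (1,2) ∈ E(G2) ✓
All 4 edges of G1 map to edges of G2, and |E(G1)| = |E(G2)| = 4, so φ is a bijection on edges as well as vertices. Hence G1 ≅ G2.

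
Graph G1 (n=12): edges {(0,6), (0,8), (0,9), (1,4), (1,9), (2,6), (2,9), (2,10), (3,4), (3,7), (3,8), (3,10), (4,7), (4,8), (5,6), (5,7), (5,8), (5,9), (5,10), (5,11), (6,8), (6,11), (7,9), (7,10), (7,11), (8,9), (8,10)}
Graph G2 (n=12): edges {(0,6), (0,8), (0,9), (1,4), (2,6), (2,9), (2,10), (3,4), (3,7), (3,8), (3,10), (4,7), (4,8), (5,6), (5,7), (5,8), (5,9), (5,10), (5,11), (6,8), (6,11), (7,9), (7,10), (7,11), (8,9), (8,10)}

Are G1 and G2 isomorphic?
No, not isomorphic

The graphs are NOT isomorphic.

Counting edges: G1 has 27 edge(s); G2 has 26 edge(s).
Edge count is an isomorphism invariant (a bijection on vertices induces a bijection on edges), so differing edge counts rule out isomorphism.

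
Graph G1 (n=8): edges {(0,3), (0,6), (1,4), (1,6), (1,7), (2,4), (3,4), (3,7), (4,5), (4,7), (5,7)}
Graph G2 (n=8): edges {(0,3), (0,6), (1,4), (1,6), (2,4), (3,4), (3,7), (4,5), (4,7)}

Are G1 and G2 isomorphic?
No, not isomorphic

The graphs are NOT isomorphic.

Counting edges: G1 has 11 edge(s); G2 has 9 edge(s).
Edge count is an isomorphism invariant (a bijection on vertices induces a bijection on edges), so differing edge counts rule out isomorphism.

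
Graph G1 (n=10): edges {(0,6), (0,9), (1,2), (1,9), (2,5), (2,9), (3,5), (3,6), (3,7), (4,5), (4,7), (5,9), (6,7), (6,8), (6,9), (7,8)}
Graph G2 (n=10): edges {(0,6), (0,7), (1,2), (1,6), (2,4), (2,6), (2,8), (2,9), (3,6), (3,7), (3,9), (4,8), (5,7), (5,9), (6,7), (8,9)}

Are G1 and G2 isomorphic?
Yes, isomorphic

The graphs are isomorphic.
One valid mapping φ: V(G1) → V(G2): 0→1, 1→4, 2→8, 3→3, 4→5, 5→9, 6→6, 7→7, 8→0, 9→2

Verify φ preserves adjacency — for each edge of G1, its image is an edge of G2:
  (0,6) → (φ(0),φ(6)) = (1,6) ∈ E(G2) ✓
  (0,9) → (φ(0),φ(9)) = (1,2) ∈ E(G2) ✓
  (1,2) → (φ(1),φ(2)) = (4,8) ∈ E(G2) ✓
  (1,9) → (φ(1),φ(9)) = (2,4) ∈ E(G2) ✓
  (2,5) → (φ(2),φ(5)) = (8,9) ∈ E(G2) ✓
  (2,9) → (φ(2),φ(9)) = (2,8) ∈ E(G2) ✓
  (3,5) → (φ(3),φ(5)) = (3,9) ∈ E(G2) ✓
  (3,6) → (φ(3),φ(6)) = (3,6) ∈ E(G2) ✓
  (3,7) → (φ(3),φ(7)) = (3,7) ∈ E(G2) ✓
  (4,5) → (φ(4),φ(5)) = (5,9) ∈ E(G2) ✓
  (4,7) → (φ(4),φ(7)) = (5,7) ∈ E(G2) ✓
  (5,9) → (φ(5),φ(9)) = (2,9) ∈ E(G2) ✓
  (6,7) → (φ(6),φ(7)) = (6,7) ∈ E(G2) ✓
  (6,8) → (φ(6),φ(8)) = (0,6) ∈ E(G2) ✓
  (6,9) → (φ(6),φ(9)) = (2,6) ∈ E(G2) ✓
  (7,8) → (φ(7),φ(8)) = (0,7) ∈ E(G2) ✓
All 16 edges of G1 map to edges of G2, and |E(G1)| = |E(G2)| = 16, so φ is a bijection on edges as well as vertices. Hence G1 ≅ G2.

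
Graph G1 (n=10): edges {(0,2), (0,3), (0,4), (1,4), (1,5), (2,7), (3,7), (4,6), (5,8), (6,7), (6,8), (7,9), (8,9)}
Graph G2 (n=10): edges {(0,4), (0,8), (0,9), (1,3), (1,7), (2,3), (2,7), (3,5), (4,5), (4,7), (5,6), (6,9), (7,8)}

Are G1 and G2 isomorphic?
Yes, isomorphic

The graphs are isomorphic.
One valid mapping φ: V(G1) → V(G2): 0→3, 1→6, 2→1, 3→2, 4→5, 5→9, 6→4, 7→7, 8→0, 9→8

Verify φ preserves adjacency — for each edge of G1, its image is an edge of G2:
  (0,2) → (φ(0),φ(2)) = (1,3) ∈ E(G2) ✓
  (0,3) → (φ(0),φ(3)) = (2,3) ∈ E(G2) ✓
  (0,4) → (φ(0),φ(4)) = (3,5) ∈ E(G2) ✓
  (1,4) → (φ(1),φ(4)) = (5,6) ∈ E(G2) ✓
  (1,5) → (φ(1),φ(5)) = (6,9) ∈ E(G2) ✓
  (2,7) → (φ(2),φ(7)) = (1,7) ∈ E(G2) ✓
  (3,7) → (φ(3),φ(7)) = (2,7) ∈ E(G2) ✓
  (4,6) → (φ(4),φ(6)) = (4,5) ∈ E(G2) ✓
  (5,8) → (φ(5),φ(8)) = (0,9) ∈ E(G2) ✓
  (6,7) → (φ(6),φ(7)) = (4,7) ∈ E(G2) ✓
  (6,8) → (φ(6),φ(8)) = (0,4) ∈ E(G2) ✓
  (7,9) → (φ(7),φ(9)) = (7,8) ∈ E(G2) ✓
  (8,9) → (φ(8),φ(9)) = (0,8) ∈ E(G2) ✓
All 13 edges of G1 map to edges of G2, and |E(G1)| = |E(G2)| = 13, so φ is a bijection on edges as well as vertices. Hence G1 ≅ G2.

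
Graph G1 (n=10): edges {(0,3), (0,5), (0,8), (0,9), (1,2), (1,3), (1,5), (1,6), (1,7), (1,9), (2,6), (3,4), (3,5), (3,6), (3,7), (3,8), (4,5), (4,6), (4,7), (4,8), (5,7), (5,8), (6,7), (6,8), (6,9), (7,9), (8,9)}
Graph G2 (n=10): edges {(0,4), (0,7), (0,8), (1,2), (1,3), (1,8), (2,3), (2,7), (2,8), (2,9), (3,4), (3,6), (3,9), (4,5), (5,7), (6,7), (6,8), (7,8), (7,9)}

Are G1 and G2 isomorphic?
No, not isomorphic

The graphs are NOT isomorphic.

Counting triangles (3-cliques): G1 has 26, G2 has 7.
Triangle count is an isomorphism invariant, so differing triangle counts rule out isomorphism.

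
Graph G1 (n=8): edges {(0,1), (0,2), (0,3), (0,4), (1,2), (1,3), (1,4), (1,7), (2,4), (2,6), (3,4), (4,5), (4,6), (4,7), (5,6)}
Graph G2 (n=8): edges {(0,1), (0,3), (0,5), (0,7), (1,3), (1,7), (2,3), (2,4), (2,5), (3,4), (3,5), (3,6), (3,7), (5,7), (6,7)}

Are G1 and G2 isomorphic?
Yes, isomorphic

The graphs are isomorphic.
One valid mapping φ: V(G1) → V(G2): 0→0, 1→7, 2→5, 3→1, 4→3, 5→4, 6→2, 7→6

Verify φ preserves adjacency — for each edge of G1, its image is an edge of G2:
  (0,1) → (φ(0),φ(1)) = (0,7) ∈ E(G2) ✓
  (0,2) → (φ(0),φ(2)) = (0,5) ∈ E(G2) ✓
  (0,3) → (φ(0),φ(3)) = (0,1) ∈ E(G2) ✓
  (0,4) → (φ(0),φ(4)) = (0,3) ∈ E(G2) ✓
  (1,2) → (φ(1),φ(2)) = (5,7) ∈ E(G2) ✓
  (1,3) → (φ(1),φ(3)) = (1,7) ∈ E(G2) ✓
  (1,4) → (φ(1),φ(4)) = (3,7) ∈ E(G2) ✓
  (1,7) → (φ(1),φ(7)) = (6,7) ∈ E(G2) ✓
  (2,4) → (φ(2),φ(4)) = (3,5) ∈ E(G2) ✓
  (2,6) → (φ(2),φ(6)) = (2,5) ∈ E(G2) ✓
  (3,4) → (φ(3),φ(4)) = (1,3) ∈ E(G2) ✓
  (4,5) → (φ(4),φ(5)) = (3,4) ∈ E(G2) ✓
  (4,6) → (φ(4),φ(6)) = (2,3) ∈ E(G2) ✓
  (4,7) → (φ(4),φ(7)) = (3,6) ∈ E(G2) ✓
  (5,6) → (φ(5),φ(6)) = (2,4) ∈ E(G2) ✓
All 15 edges of G1 map to edges of G2, and |E(G1)| = |E(G2)| = 15, so φ is a bijection on edges as well as vertices. Hence G1 ≅ G2.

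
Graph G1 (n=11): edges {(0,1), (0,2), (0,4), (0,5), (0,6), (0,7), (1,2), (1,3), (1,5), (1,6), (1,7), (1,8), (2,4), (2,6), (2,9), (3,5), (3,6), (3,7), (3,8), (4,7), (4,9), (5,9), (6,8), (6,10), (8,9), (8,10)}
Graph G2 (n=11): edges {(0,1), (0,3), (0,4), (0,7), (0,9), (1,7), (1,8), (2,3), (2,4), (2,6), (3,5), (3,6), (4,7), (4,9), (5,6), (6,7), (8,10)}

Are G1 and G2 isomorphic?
No, not isomorphic

The graphs are NOT isomorphic.

Degrees in G1: deg(0)=6, deg(1)=7, deg(2)=5, deg(3)=5, deg(4)=4, deg(5)=4, deg(6)=6, deg(7)=4, deg(8)=5, deg(9)=4, deg(10)=2.
Sorted degree sequence of G1: [7, 6, 6, 5, 5, 5, 4, 4, 4, 4, 2].
Degrees in G2: deg(0)=5, deg(1)=3, deg(2)=3, deg(3)=4, deg(4)=4, deg(5)=2, deg(6)=4, deg(7)=4, deg(8)=2, deg(9)=2, deg(10)=1.
Sorted degree sequence of G2: [5, 4, 4, 4, 4, 3, 3, 2, 2, 2, 1].
The (sorted) degree sequence is an isomorphism invariant, so since G1 and G2 have different degree sequences they cannot be isomorphic.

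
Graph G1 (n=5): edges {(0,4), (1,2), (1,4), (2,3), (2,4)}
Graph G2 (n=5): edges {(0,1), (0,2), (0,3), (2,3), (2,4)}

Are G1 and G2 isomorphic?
Yes, isomorphic

The graphs are isomorphic.
One valid mapping φ: V(G1) → V(G2): 0→4, 1→3, 2→0, 3→1, 4→2

Verify φ preserves adjacency — for each edge of G1, its image is an edge of G2:
  (0,4) → (φ(0),φ(4)) = (2,4) ∈ E(G2) ✓
  (1,2) → (φ(1),φ(2)) = (0,3) ∈ E(G2) ✓
  (1,4) → (φ(1),φ(4)) = (2,3) ∈ E(G2) ✓
  (2,3) → (φ(2),φ(3)) = (0,1) ∈ E(G2) ✓
  (2,4) → (φ(2),φ(4)) = (0,2) ∈ E(G2) ✓
All 5 edges of G1 map to edges of G2, and |E(G1)| = |E(G2)| = 5, so φ is a bijection on edges as well as vertices. Hence G1 ≅ G2.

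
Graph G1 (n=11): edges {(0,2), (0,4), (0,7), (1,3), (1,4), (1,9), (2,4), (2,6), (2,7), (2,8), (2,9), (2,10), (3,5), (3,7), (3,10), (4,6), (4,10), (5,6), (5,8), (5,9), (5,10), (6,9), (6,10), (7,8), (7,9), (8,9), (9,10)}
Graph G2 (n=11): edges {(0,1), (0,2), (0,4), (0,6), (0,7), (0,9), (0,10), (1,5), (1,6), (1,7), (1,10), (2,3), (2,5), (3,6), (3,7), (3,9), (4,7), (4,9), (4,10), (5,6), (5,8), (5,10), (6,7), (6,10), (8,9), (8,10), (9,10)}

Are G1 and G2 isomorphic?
Yes, isomorphic

The graphs are isomorphic.
One valid mapping φ: V(G1) → V(G2): 0→8, 1→2, 2→10, 3→3, 4→5, 5→7, 6→1, 7→9, 8→4, 9→0, 10→6

Verify φ preserves adjacency — for each edge of G1, its image is an edge of G2:
  (0,2) → (φ(0),φ(2)) = (8,10) ∈ E(G2) ✓
  (0,4) → (φ(0),φ(4)) = (5,8) ∈ E(G2) ✓
  (0,7) → (φ(0),φ(7)) = (8,9) ∈ E(G2) ✓
  (1,3) → (φ(1),φ(3)) = (2,3) ∈ E(G2) ✓
  (1,4) → (φ(1),φ(4)) = (2,5) ∈ E(G2) ✓
  (1,9) → (φ(1),φ(9)) = (0,2) ∈ E(G2) ✓
  (2,4) → (φ(2),φ(4)) = (5,10) ∈ E(G2) ✓
  (2,6) → (φ(2),φ(6)) = (1,10) ∈ E(G2) ✓
  (2,7) → (φ(2),φ(7)) = (9,10) ∈ E(G2) ✓
  (2,8) → (φ(2),φ(8)) = (4,10) ∈ E(G2) ✓
  (2,9) → (φ(2),φ(9)) = (0,10) ∈ E(G2) ✓
  (2,10) → (φ(2),φ(10)) = (6,10) ∈ E(G2) ✓
  (3,5) → (φ(3),φ(5)) = (3,7) ∈ E(G2) ✓
  (3,7) → (φ(3),φ(7)) = (3,9) ∈ E(G2) ✓
  (3,10) → (φ(3),φ(10)) = (3,6) ∈ E(G2) ✓
  (4,6) → (φ(4),φ(6)) = (1,5) ∈ E(G2) ✓
  (4,10) → (φ(4),φ(10)) = (5,6) ∈ E(G2) ✓
  (5,6) → (φ(5),φ(6)) = (1,7) ∈ E(G2) ✓
  (5,8) → (φ(5),φ(8)) = (4,7) ∈ E(G2) ✓
  (5,9) → (φ(5),φ(9)) = (0,7) ∈ E(G2) ✓
  (5,10) → (φ(5),φ(10)) = (6,7) ∈ E(G2) ✓
  (6,9) → (φ(6),φ(9)) = (0,1) ∈ E(G2) ✓
  (6,10) → (φ(6),φ(10)) = (1,6) ∈ E(G2) ✓
  (7,8) → (φ(7),φ(8)) = (4,9) ∈ E(G2) ✓
  (7,9) → (φ(7),φ(9)) = (0,9) ∈ E(G2) ✓
  (8,9) → (φ(8),φ(9)) = (0,4) ∈ E(G2) ✓
  (9,10) → (φ(9),φ(10)) = (0,6) ∈ E(G2) ✓
All 27 edges of G1 map to edges of G2, and |E(G1)| = |E(G2)| = 27, so φ is a bijection on edges as well as vertices. Hence G1 ≅ G2.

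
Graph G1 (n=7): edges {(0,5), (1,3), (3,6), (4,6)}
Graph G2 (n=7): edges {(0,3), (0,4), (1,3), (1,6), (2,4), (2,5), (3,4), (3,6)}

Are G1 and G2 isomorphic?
No, not isomorphic

The graphs are NOT isomorphic.

Counting triangles (3-cliques): G1 has 0, G2 has 2.
Triangle count is an isomorphism invariant, so differing triangle counts rule out isomorphism.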